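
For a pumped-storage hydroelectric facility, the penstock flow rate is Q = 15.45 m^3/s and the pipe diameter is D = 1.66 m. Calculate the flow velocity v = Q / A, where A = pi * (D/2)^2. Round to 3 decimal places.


Compute pipe cross-sectional area:
  A = pi * (D/2)^2 = pi * (1.66/2)^2 = 2.1642 m^2
Calculate velocity:
  v = Q / A = 15.45 / 2.1642
  v = 7.139 m/s

7.139


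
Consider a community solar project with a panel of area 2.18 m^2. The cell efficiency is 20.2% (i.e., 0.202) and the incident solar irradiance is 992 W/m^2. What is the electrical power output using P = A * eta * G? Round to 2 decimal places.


Use the solar power formula P = A * eta * G.
Given: A = 2.18 m^2, eta = 0.202, G = 992 W/m^2
P = 2.18 * 0.202 * 992
P = 436.84 W

436.84


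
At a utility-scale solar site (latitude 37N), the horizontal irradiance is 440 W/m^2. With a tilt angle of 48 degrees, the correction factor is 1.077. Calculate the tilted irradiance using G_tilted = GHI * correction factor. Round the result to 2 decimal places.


Identify the given values:
  GHI = 440 W/m^2, tilt correction factor = 1.077
Apply the formula G_tilted = GHI * factor:
  G_tilted = 440 * 1.077
  G_tilted = 473.88 W/m^2

473.88


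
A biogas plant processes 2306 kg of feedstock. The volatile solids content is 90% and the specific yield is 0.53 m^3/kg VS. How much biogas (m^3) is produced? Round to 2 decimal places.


Compute volatile solids:
  VS = mass * VS_fraction = 2306 * 0.9 = 2075.4 kg
Calculate biogas volume:
  Biogas = VS * specific_yield = 2075.4 * 0.53
  Biogas = 1099.96 m^3

1099.96


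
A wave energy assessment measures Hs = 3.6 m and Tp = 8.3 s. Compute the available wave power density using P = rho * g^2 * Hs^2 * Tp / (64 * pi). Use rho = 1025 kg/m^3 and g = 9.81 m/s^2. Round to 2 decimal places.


Apply wave power formula:
  g^2 = 9.81^2 = 96.2361
  Hs^2 = 3.6^2 = 12.96
  Numerator = rho * g^2 * Hs^2 * Tp = 1025 * 96.2361 * 12.96 * 8.3 = 10610722.92
  Denominator = 64 * pi = 201.0619
  P = 10610722.92 / 201.0619 = 52773.41 W/m

52773.41


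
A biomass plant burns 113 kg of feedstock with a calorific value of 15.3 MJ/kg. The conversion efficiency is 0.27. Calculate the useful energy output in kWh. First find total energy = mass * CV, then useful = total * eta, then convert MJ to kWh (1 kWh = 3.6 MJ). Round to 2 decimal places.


Total energy = mass * CV = 113 * 15.3 = 1728.9 MJ
Useful energy = total * eta = 1728.9 * 0.27 = 466.8 MJ
Convert to kWh: 466.8 / 3.6
Useful energy = 129.67 kWh

129.67


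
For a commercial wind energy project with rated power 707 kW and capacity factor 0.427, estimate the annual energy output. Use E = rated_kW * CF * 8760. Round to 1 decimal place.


Annual energy = rated_kW * capacity_factor * hours_per_year
Given: P_rated = 707 kW, CF = 0.427, hours = 8760
E = 707 * 0.427 * 8760
E = 2644547.6 kWh

2644547.6


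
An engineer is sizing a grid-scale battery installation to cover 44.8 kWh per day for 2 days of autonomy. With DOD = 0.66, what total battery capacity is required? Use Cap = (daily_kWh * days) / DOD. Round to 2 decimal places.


Total energy needed = daily * days = 44.8 * 2 = 89.6 kWh
Account for depth of discharge:
  Cap = total_energy / DOD = 89.6 / 0.66
  Cap = 135.76 kWh

135.76


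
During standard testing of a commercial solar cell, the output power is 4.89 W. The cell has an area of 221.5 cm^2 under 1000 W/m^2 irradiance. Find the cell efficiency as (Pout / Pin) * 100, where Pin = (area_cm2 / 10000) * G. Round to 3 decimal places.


First compute the input power:
  Pin = area_cm2 / 10000 * G = 221.5 / 10000 * 1000 = 22.15 W
Then compute efficiency:
  Efficiency = (Pout / Pin) * 100 = (4.89 / 22.15) * 100
  Efficiency = 22.077%

22.077


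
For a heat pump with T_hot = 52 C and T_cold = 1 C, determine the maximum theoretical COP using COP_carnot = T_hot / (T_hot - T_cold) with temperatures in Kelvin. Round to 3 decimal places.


Convert to Kelvin:
  T_hot = 52 + 273.15 = 325.15 K
  T_cold = 1 + 273.15 = 274.15 K
Apply Carnot COP formula:
  COP = T_hot_K / (T_hot_K - T_cold_K) = 325.15 / 51.0
  COP = 6.375

6.375


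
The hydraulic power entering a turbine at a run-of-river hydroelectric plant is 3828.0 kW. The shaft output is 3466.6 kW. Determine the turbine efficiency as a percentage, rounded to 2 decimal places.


Turbine efficiency = (output power / input power) * 100
eta = (3466.6 / 3828.0) * 100
eta = 90.56%

90.56


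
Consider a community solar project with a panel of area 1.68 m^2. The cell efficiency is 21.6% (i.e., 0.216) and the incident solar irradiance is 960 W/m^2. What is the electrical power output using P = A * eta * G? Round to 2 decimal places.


Use the solar power formula P = A * eta * G.
Given: A = 1.68 m^2, eta = 0.216, G = 960 W/m^2
P = 1.68 * 0.216 * 960
P = 348.36 W

348.36


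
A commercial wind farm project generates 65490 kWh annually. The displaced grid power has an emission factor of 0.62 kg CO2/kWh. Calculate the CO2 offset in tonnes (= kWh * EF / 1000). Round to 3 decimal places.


CO2 offset in kg = generation * emission_factor
CO2 offset = 65490 * 0.62 = 40603.8 kg
Convert to tonnes:
  CO2 offset = 40603.8 / 1000 = 40.604 tonnes

40.604


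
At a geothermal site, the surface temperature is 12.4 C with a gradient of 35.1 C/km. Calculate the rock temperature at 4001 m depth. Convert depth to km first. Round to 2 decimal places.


Convert depth to km: 4001 / 1000 = 4.001 km
Temperature increase = gradient * depth_km = 35.1 * 4.001 = 140.44 C
Temperature at depth = T_surface + delta_T = 12.4 + 140.44
T = 152.84 C

152.84


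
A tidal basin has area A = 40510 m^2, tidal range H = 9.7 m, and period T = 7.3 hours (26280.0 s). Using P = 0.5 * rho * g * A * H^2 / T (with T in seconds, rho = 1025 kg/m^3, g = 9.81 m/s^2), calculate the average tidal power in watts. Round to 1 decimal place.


Convert period to seconds: T = 7.3 * 3600 = 26280.0 s
H^2 = 9.7^2 = 94.09
P = 0.5 * rho * g * A * H^2 / T
P = 0.5 * 1025 * 9.81 * 40510 * 94.09 / 26280.0
P = 729194.2 W

729194.2


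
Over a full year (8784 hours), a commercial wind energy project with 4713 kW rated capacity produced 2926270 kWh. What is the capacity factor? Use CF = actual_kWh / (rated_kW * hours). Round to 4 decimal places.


Capacity factor = actual output / maximum possible output
Maximum possible = rated * hours = 4713 * 8784 = 41398992 kWh
CF = 2926270 / 41398992
CF = 0.0707

0.0707


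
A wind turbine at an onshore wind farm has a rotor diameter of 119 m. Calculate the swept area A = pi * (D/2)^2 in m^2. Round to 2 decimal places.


Compute the rotor radius:
  r = D / 2 = 119 / 2 = 59.5 m
Calculate swept area:
  A = pi * r^2 = pi * 59.5^2
  A = 11122.02 m^2

11122.02


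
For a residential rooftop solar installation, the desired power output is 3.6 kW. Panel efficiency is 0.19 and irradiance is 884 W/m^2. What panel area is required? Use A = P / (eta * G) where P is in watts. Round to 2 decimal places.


Convert target power to watts: P = 3.6 * 1000 = 3600.0 W
Compute denominator: eta * G = 0.19 * 884 = 167.96
Required area A = P / (eta * G) = 3600.0 / 167.96
A = 21.43 m^2

21.43


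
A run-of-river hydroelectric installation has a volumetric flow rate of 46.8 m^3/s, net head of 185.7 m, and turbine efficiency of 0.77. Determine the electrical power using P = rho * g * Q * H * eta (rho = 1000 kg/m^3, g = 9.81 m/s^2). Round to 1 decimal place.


Apply the hydropower formula P = rho * g * Q * H * eta
rho * g = 1000 * 9.81 = 9810.0
P = 9810.0 * 46.8 * 185.7 * 0.77
P = 65647393.8 W

65647393.8


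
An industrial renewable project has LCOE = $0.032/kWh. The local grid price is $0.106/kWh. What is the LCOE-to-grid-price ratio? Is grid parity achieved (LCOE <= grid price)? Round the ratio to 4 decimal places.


Compare LCOE to grid price:
  LCOE = $0.032/kWh, Grid price = $0.106/kWh
  Ratio = LCOE / grid_price = 0.032 / 0.106 = 0.3019
  Grid parity achieved (ratio <= 1)? yes

0.3019


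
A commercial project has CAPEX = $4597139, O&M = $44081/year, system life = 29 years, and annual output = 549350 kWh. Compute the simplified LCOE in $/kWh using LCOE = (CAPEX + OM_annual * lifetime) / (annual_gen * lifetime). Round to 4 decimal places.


Total cost = CAPEX + OM * lifetime = 4597139 + 44081 * 29 = 4597139 + 1278349 = 5875488
Total generation = annual * lifetime = 549350 * 29 = 15931150 kWh
LCOE = 5875488 / 15931150
LCOE = 0.3688 $/kWh

0.3688


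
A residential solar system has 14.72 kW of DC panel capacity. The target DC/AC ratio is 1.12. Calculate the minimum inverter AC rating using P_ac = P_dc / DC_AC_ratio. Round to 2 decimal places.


The inverter AC capacity is determined by the DC/AC ratio.
Given: P_dc = 14.72 kW, DC/AC ratio = 1.12
P_ac = P_dc / ratio = 14.72 / 1.12
P_ac = 13.14 kW

13.14


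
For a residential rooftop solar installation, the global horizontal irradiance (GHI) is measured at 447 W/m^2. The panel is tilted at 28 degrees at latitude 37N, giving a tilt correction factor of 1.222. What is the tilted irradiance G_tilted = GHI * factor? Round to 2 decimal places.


Identify the given values:
  GHI = 447 W/m^2, tilt correction factor = 1.222
Apply the formula G_tilted = GHI * factor:
  G_tilted = 447 * 1.222
  G_tilted = 546.23 W/m^2

546.23


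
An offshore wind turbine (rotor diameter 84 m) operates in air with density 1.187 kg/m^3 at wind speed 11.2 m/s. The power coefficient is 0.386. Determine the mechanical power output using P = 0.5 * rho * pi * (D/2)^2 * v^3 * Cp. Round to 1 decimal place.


Step 1 -- Compute swept area:
  A = pi * (D/2)^2 = pi * (84/2)^2 = 5541.77 m^2
Step 2 -- Apply wind power equation:
  P = 0.5 * rho * A * v^3 * Cp
  v^3 = 11.2^3 = 1404.928
  P = 0.5 * 1.187 * 5541.77 * 1404.928 * 0.386
  P = 1783653.7 W

1783653.7


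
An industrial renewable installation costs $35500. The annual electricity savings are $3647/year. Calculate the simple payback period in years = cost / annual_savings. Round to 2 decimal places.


Simple payback period = initial cost / annual savings
Payback = 35500 / 3647
Payback = 9.73 years

9.73


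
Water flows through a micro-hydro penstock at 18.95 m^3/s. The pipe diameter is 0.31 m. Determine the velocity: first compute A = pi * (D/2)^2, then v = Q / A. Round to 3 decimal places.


Compute pipe cross-sectional area:
  A = pi * (D/2)^2 = pi * (0.31/2)^2 = 0.0755 m^2
Calculate velocity:
  v = Q / A = 18.95 / 0.0755
  v = 251.071 m/s

251.071


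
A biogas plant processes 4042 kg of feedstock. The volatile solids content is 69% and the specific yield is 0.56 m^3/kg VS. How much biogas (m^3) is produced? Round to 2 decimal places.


Compute volatile solids:
  VS = mass * VS_fraction = 4042 * 0.69 = 2788.98 kg
Calculate biogas volume:
  Biogas = VS * specific_yield = 2788.98 * 0.56
  Biogas = 1561.83 m^3

1561.83


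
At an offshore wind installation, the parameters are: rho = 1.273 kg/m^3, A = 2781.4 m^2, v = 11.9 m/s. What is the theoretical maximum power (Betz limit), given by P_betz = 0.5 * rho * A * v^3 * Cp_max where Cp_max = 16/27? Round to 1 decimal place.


The Betz coefficient Cp_max = 16/27 = 0.5926
v^3 = 11.9^3 = 1685.159
P_betz = 0.5 * rho * A * v^3 * Cp_max
P_betz = 0.5 * 1.273 * 2781.4 * 1685.159 * 0.5926
P_betz = 1767905.2 W

1767905.2


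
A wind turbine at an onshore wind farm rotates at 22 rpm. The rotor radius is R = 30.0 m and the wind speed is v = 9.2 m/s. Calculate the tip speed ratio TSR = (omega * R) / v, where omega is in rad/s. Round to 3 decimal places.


Convert rotational speed to rad/s:
  omega = 22 * 2 * pi / 60 = 2.3038 rad/s
Compute tip speed:
  v_tip = omega * R = 2.3038 * 30.0 = 69.115 m/s
Tip speed ratio:
  TSR = v_tip / v_wind = 69.115 / 9.2 = 7.513

7.513


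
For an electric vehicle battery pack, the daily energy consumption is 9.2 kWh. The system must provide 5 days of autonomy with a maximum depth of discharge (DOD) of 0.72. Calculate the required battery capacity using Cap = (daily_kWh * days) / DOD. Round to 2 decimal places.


Total energy needed = daily * days = 9.2 * 5 = 46.0 kWh
Account for depth of discharge:
  Cap = total_energy / DOD = 46.0 / 0.72
  Cap = 63.89 kWh

63.89


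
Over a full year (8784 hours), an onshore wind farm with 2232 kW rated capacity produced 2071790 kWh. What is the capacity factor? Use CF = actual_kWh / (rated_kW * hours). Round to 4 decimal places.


Capacity factor = actual output / maximum possible output
Maximum possible = rated * hours = 2232 * 8784 = 19605888 kWh
CF = 2071790 / 19605888
CF = 0.1057

0.1057


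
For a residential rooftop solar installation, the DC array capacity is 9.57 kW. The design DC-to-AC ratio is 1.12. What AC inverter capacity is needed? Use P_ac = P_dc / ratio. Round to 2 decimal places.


The inverter AC capacity is determined by the DC/AC ratio.
Given: P_dc = 9.57 kW, DC/AC ratio = 1.12
P_ac = P_dc / ratio = 9.57 / 1.12
P_ac = 8.54 kW

8.54


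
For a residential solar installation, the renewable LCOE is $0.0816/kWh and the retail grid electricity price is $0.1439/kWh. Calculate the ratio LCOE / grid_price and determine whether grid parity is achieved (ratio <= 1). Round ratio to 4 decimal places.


Compare LCOE to grid price:
  LCOE = $0.0816/kWh, Grid price = $0.1439/kWh
  Ratio = LCOE / grid_price = 0.0816 / 0.1439 = 0.5671
  Grid parity achieved (ratio <= 1)? yes

0.5671


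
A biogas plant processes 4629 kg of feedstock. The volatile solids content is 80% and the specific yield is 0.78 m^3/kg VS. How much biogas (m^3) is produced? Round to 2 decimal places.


Compute volatile solids:
  VS = mass * VS_fraction = 4629 * 0.8 = 3703.2 kg
Calculate biogas volume:
  Biogas = VS * specific_yield = 3703.2 * 0.78
  Biogas = 2888.50 m^3

2888.50


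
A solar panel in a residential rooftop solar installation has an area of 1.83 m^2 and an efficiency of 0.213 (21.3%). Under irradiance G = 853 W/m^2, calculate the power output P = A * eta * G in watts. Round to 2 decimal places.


Use the solar power formula P = A * eta * G.
Given: A = 1.83 m^2, eta = 0.213, G = 853 W/m^2
P = 1.83 * 0.213 * 853
P = 332.49 W

332.49


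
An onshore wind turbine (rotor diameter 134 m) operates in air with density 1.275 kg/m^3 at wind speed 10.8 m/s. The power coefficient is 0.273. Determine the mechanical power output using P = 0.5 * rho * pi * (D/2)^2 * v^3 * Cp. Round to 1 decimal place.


Step 1 -- Compute swept area:
  A = pi * (D/2)^2 = pi * (134/2)^2 = 14102.61 m^2
Step 2 -- Apply wind power equation:
  P = 0.5 * rho * A * v^3 * Cp
  v^3 = 10.8^3 = 1259.712
  P = 0.5 * 1.275 * 14102.61 * 1259.712 * 0.273
  P = 3091815.6 W

3091815.6


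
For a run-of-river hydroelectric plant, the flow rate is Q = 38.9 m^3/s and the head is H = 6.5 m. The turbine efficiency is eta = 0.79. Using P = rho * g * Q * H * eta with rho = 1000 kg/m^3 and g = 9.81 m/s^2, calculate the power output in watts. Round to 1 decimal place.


Apply the hydropower formula P = rho * g * Q * H * eta
rho * g = 1000 * 9.81 = 9810.0
P = 9810.0 * 38.9 * 6.5 * 0.79
P = 1959562.2 W

1959562.2


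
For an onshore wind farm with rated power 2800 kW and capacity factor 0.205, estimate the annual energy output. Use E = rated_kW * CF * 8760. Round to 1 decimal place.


Annual energy = rated_kW * capacity_factor * hours_per_year
Given: P_rated = 2800 kW, CF = 0.205, hours = 8760
E = 2800 * 0.205 * 8760
E = 5028240.0 kWh

5028240.0


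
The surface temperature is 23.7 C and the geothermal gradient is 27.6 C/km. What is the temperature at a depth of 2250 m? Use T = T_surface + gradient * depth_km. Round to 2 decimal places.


Convert depth to km: 2250 / 1000 = 2.25 km
Temperature increase = gradient * depth_km = 27.6 * 2.25 = 62.1 C
Temperature at depth = T_surface + delta_T = 23.7 + 62.1
T = 85.80 C

85.80


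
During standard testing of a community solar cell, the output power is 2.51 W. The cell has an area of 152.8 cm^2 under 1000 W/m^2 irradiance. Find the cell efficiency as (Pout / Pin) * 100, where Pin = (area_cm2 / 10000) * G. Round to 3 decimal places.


First compute the input power:
  Pin = area_cm2 / 10000 * G = 152.8 / 10000 * 1000 = 15.28 W
Then compute efficiency:
  Efficiency = (Pout / Pin) * 100 = (2.51 / 15.28) * 100
  Efficiency = 16.427%

16.427


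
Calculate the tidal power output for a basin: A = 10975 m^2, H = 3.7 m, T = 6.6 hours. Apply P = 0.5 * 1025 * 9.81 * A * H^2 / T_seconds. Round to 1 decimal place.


Convert period to seconds: T = 6.6 * 3600 = 23760.0 s
H^2 = 3.7^2 = 13.69
P = 0.5 * rho * g * A * H^2 / T
P = 0.5 * 1025 * 9.81 * 10975 * 13.69 / 23760.0
P = 31792.5 W

31792.5


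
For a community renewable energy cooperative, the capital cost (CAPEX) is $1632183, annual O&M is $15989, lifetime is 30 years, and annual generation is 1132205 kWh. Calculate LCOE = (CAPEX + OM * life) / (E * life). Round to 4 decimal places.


Total cost = CAPEX + OM * lifetime = 1632183 + 15989 * 30 = 1632183 + 479670 = 2111853
Total generation = annual * lifetime = 1132205 * 30 = 33966150 kWh
LCOE = 2111853 / 33966150
LCOE = 0.0622 $/kWh

0.0622


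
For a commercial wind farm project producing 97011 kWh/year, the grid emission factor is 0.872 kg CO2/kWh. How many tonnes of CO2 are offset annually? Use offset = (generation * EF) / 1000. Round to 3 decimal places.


CO2 offset in kg = generation * emission_factor
CO2 offset = 97011 * 0.872 = 84593.59 kg
Convert to tonnes:
  CO2 offset = 84593.59 / 1000 = 84.594 tonnes

84.594


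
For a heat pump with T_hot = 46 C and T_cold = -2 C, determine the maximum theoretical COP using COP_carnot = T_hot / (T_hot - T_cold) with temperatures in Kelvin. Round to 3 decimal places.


Convert to Kelvin:
  T_hot = 46 + 273.15 = 319.15 K
  T_cold = -2 + 273.15 = 271.15 K
Apply Carnot COP formula:
  COP = T_hot_K / (T_hot_K - T_cold_K) = 319.15 / 48.0
  COP = 6.649

6.649


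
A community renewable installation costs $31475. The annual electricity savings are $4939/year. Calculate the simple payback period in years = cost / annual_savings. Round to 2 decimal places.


Simple payback period = initial cost / annual savings
Payback = 31475 / 4939
Payback = 6.37 years

6.37


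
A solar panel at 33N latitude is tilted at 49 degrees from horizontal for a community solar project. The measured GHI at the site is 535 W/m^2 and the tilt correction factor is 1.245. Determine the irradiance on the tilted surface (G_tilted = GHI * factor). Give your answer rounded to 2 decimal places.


Identify the given values:
  GHI = 535 W/m^2, tilt correction factor = 1.245
Apply the formula G_tilted = GHI * factor:
  G_tilted = 535 * 1.245
  G_tilted = 666.08 W/m^2

666.08


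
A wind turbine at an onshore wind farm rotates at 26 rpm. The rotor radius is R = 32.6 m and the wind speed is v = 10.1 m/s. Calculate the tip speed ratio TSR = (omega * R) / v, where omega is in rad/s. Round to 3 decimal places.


Convert rotational speed to rad/s:
  omega = 26 * 2 * pi / 60 = 2.7227 rad/s
Compute tip speed:
  v_tip = omega * R = 2.7227 * 32.6 = 88.76 m/s
Tip speed ratio:
  TSR = v_tip / v_wind = 88.76 / 10.1 = 8.788

8.788


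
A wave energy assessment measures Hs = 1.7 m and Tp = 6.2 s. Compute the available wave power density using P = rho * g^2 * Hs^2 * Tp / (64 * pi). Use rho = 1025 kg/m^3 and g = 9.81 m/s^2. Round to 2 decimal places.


Apply wave power formula:
  g^2 = 9.81^2 = 96.2361
  Hs^2 = 1.7^2 = 2.89
  Numerator = rho * g^2 * Hs^2 * Tp = 1025 * 96.2361 * 2.89 * 6.2 = 1767467.4
  Denominator = 64 * pi = 201.0619
  P = 1767467.4 / 201.0619 = 8790.66 W/m

8790.66


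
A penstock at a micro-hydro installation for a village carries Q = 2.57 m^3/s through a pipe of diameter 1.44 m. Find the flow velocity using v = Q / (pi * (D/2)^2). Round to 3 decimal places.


Compute pipe cross-sectional area:
  A = pi * (D/2)^2 = pi * (1.44/2)^2 = 1.6286 m^2
Calculate velocity:
  v = Q / A = 2.57 / 1.6286
  v = 1.578 m/s

1.578


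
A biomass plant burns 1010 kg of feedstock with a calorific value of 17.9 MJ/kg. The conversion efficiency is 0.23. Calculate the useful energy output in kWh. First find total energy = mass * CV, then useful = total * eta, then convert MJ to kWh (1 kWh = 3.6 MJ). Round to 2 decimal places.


Total energy = mass * CV = 1010 * 17.9 = 18079.0 MJ
Useful energy = total * eta = 18079.0 * 0.23 = 4158.17 MJ
Convert to kWh: 4158.17 / 3.6
Useful energy = 1155.05 kWh

1155.05


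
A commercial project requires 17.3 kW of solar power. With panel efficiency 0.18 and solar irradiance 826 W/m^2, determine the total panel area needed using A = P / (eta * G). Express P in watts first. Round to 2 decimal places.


Convert target power to watts: P = 17.3 * 1000 = 17300.0 W
Compute denominator: eta * G = 0.18 * 826 = 148.68
Required area A = P / (eta * G) = 17300.0 / 148.68
A = 116.36 m^2

116.36


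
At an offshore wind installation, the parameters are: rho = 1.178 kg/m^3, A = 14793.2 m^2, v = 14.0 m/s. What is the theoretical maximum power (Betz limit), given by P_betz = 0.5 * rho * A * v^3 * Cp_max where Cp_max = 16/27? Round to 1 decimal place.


The Betz coefficient Cp_max = 16/27 = 0.5926
v^3 = 14.0^3 = 2744.0
P_betz = 0.5 * rho * A * v^3 * Cp_max
P_betz = 0.5 * 1.178 * 14793.2 * 2744.0 * 0.5926
P_betz = 14168300.2 W

14168300.2


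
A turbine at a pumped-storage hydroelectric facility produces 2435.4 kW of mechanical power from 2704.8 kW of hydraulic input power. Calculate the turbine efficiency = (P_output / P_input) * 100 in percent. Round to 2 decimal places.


Turbine efficiency = (output power / input power) * 100
eta = (2435.4 / 2704.8) * 100
eta = 90.04%

90.04


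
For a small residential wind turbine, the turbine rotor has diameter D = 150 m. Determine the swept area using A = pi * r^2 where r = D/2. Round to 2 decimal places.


Compute the rotor radius:
  r = D / 2 = 150 / 2 = 75.0 m
Calculate swept area:
  A = pi * r^2 = pi * 75.0^2
  A = 17671.46 m^2

17671.46


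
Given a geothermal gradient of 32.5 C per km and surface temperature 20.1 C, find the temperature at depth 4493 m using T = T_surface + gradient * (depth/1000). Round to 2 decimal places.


Convert depth to km: 4493 / 1000 = 4.493 km
Temperature increase = gradient * depth_km = 32.5 * 4.493 = 146.02 C
Temperature at depth = T_surface + delta_T = 20.1 + 146.02
T = 166.12 C

166.12


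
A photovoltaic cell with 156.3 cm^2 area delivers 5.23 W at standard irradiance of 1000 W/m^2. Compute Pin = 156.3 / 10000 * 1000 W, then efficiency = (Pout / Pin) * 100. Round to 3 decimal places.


First compute the input power:
  Pin = area_cm2 / 10000 * G = 156.3 / 10000 * 1000 = 15.63 W
Then compute efficiency:
  Efficiency = (Pout / Pin) * 100 = (5.23 / 15.63) * 100
  Efficiency = 33.461%

33.461


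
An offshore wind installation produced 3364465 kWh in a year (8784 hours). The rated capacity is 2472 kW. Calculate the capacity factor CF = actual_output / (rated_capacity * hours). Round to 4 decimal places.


Capacity factor = actual output / maximum possible output
Maximum possible = rated * hours = 2472 * 8784 = 21714048 kWh
CF = 3364465 / 21714048
CF = 0.1549

0.1549


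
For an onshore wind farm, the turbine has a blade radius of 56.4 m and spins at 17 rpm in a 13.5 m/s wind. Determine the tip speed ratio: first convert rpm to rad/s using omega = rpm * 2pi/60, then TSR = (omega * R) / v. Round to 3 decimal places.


Convert rotational speed to rad/s:
  omega = 17 * 2 * pi / 60 = 1.7802 rad/s
Compute tip speed:
  v_tip = omega * R = 1.7802 * 56.4 = 100.405 m/s
Tip speed ratio:
  TSR = v_tip / v_wind = 100.405 / 13.5 = 7.437

7.437


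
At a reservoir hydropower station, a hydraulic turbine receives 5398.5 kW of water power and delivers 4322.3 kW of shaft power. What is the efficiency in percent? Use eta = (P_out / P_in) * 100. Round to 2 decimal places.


Turbine efficiency = (output power / input power) * 100
eta = (4322.3 / 5398.5) * 100
eta = 80.06%

80.06


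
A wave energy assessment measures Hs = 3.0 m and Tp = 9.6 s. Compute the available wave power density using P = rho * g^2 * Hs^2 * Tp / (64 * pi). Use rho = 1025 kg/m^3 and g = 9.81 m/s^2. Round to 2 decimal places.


Apply wave power formula:
  g^2 = 9.81^2 = 96.2361
  Hs^2 = 3.0^2 = 9.0
  Numerator = rho * g^2 * Hs^2 * Tp = 1025 * 96.2361 * 9.0 * 9.6 = 8522669.02
  Denominator = 64 * pi = 201.0619
  P = 8522669.02 / 201.0619 = 42388.28 W/m

42388.28


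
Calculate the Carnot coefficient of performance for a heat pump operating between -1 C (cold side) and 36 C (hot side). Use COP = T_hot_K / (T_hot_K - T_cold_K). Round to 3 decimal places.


Convert to Kelvin:
  T_hot = 36 + 273.15 = 309.15 K
  T_cold = -1 + 273.15 = 272.15 K
Apply Carnot COP formula:
  COP = T_hot_K / (T_hot_K - T_cold_K) = 309.15 / 37.0
  COP = 8.355

8.355


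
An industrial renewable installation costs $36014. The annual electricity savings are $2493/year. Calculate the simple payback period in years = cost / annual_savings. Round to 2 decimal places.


Simple payback period = initial cost / annual savings
Payback = 36014 / 2493
Payback = 14.45 years

14.45


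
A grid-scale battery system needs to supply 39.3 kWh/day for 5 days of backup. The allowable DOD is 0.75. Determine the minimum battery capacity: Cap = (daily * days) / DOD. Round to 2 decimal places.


Total energy needed = daily * days = 39.3 * 5 = 196.5 kWh
Account for depth of discharge:
  Cap = total_energy / DOD = 196.5 / 0.75
  Cap = 262.00 kWh

262.00


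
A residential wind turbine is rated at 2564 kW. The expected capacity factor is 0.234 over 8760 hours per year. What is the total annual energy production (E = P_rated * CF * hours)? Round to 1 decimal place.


Annual energy = rated_kW * capacity_factor * hours_per_year
Given: P_rated = 2564 kW, CF = 0.234, hours = 8760
E = 2564 * 0.234 * 8760
E = 5255789.8 kWh

5255789.8


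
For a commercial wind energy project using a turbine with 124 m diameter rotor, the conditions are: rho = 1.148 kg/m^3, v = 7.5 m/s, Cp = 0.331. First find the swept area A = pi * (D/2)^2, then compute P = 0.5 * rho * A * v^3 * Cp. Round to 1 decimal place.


Step 1 -- Compute swept area:
  A = pi * (D/2)^2 = pi * (124/2)^2 = 12076.28 m^2
Step 2 -- Apply wind power equation:
  P = 0.5 * rho * A * v^3 * Cp
  v^3 = 7.5^3 = 421.875
  P = 0.5 * 1.148 * 12076.28 * 421.875 * 0.331
  P = 967958.9 W

967958.9


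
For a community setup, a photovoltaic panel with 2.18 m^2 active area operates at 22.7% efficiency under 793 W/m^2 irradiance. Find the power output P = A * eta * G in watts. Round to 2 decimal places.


Use the solar power formula P = A * eta * G.
Given: A = 2.18 m^2, eta = 0.227, G = 793 W/m^2
P = 2.18 * 0.227 * 793
P = 392.42 W

392.42


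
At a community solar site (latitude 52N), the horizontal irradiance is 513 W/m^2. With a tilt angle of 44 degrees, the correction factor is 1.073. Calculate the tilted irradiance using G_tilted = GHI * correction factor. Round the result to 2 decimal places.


Identify the given values:
  GHI = 513 W/m^2, tilt correction factor = 1.073
Apply the formula G_tilted = GHI * factor:
  G_tilted = 513 * 1.073
  G_tilted = 550.45 W/m^2

550.45


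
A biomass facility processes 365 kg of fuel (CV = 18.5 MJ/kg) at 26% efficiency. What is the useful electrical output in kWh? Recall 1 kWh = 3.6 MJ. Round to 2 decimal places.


Total energy = mass * CV = 365 * 18.5 = 6752.5 MJ
Useful energy = total * eta = 6752.5 * 0.26 = 1755.65 MJ
Convert to kWh: 1755.65 / 3.6
Useful energy = 487.68 kWh

487.68


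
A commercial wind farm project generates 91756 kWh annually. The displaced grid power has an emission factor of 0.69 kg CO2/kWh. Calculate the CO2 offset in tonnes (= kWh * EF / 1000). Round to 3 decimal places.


CO2 offset in kg = generation * emission_factor
CO2 offset = 91756 * 0.69 = 63311.64 kg
Convert to tonnes:
  CO2 offset = 63311.64 / 1000 = 63.312 tonnes

63.312


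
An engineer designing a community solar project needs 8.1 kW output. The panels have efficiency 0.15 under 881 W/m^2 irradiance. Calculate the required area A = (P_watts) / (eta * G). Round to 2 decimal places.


Convert target power to watts: P = 8.1 * 1000 = 8100.0 W
Compute denominator: eta * G = 0.15 * 881 = 132.15
Required area A = P / (eta * G) = 8100.0 / 132.15
A = 61.29 m^2

61.29


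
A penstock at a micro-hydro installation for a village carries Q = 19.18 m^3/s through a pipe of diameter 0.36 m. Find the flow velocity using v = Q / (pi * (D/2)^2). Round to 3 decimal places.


Compute pipe cross-sectional area:
  A = pi * (D/2)^2 = pi * (0.36/2)^2 = 0.1018 m^2
Calculate velocity:
  v = Q / A = 19.18 / 0.1018
  v = 188.432 m/s

188.432


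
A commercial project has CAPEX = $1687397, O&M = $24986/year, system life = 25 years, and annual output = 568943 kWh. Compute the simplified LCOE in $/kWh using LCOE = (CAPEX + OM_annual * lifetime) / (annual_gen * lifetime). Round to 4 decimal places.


Total cost = CAPEX + OM * lifetime = 1687397 + 24986 * 25 = 1687397 + 624650 = 2312047
Total generation = annual * lifetime = 568943 * 25 = 14223575 kWh
LCOE = 2312047 / 14223575
LCOE = 0.1626 $/kWh

0.1626


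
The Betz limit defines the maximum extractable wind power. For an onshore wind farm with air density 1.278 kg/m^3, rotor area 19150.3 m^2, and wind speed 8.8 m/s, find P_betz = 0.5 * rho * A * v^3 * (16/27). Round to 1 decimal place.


The Betz coefficient Cp_max = 16/27 = 0.5926
v^3 = 8.8^3 = 681.472
P_betz = 0.5 * rho * A * v^3 * Cp_max
P_betz = 0.5 * 1.278 * 19150.3 * 681.472 * 0.5926
P_betz = 4941748.9 W

4941748.9


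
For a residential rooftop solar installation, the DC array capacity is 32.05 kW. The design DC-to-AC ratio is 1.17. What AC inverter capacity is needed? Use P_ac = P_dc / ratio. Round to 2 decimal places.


The inverter AC capacity is determined by the DC/AC ratio.
Given: P_dc = 32.05 kW, DC/AC ratio = 1.17
P_ac = P_dc / ratio = 32.05 / 1.17
P_ac = 27.39 kW

27.39


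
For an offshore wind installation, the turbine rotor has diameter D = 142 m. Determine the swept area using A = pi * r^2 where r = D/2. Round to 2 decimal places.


Compute the rotor radius:
  r = D / 2 = 142 / 2 = 71.0 m
Calculate swept area:
  A = pi * r^2 = pi * 71.0^2
  A = 15836.77 m^2

15836.77


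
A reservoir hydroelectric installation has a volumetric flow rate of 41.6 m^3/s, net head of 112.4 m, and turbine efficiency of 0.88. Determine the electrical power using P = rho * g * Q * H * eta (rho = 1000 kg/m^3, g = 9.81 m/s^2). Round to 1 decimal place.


Apply the hydropower formula P = rho * g * Q * H * eta
rho * g = 1000 * 9.81 = 9810.0
P = 9810.0 * 41.6 * 112.4 * 0.88
P = 40365591.6 W

40365591.6


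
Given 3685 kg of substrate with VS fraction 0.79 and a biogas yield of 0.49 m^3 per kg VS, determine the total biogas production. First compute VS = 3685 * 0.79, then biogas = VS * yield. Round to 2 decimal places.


Compute volatile solids:
  VS = mass * VS_fraction = 3685 * 0.79 = 2911.15 kg
Calculate biogas volume:
  Biogas = VS * specific_yield = 2911.15 * 0.49
  Biogas = 1426.46 m^3

1426.46


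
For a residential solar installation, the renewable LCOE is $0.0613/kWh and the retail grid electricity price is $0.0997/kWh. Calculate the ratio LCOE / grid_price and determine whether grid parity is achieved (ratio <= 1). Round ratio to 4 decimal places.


Compare LCOE to grid price:
  LCOE = $0.0613/kWh, Grid price = $0.0997/kWh
  Ratio = LCOE / grid_price = 0.0613 / 0.0997 = 0.6148
  Grid parity achieved (ratio <= 1)? yes

0.6148


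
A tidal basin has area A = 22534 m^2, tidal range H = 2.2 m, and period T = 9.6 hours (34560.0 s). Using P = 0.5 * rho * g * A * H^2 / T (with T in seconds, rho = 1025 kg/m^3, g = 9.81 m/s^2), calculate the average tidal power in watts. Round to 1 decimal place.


Convert period to seconds: T = 9.6 * 3600 = 34560.0 s
H^2 = 2.2^2 = 4.84
P = 0.5 * rho * g * A * H^2 / T
P = 0.5 * 1025 * 9.81 * 22534 * 4.84 / 34560.0
P = 15866.2 W

15866.2


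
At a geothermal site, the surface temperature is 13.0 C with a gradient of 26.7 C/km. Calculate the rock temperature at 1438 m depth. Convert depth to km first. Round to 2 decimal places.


Convert depth to km: 1438 / 1000 = 1.438 km
Temperature increase = gradient * depth_km = 26.7 * 1.438 = 38.39 C
Temperature at depth = T_surface + delta_T = 13.0 + 38.39
T = 51.39 C

51.39


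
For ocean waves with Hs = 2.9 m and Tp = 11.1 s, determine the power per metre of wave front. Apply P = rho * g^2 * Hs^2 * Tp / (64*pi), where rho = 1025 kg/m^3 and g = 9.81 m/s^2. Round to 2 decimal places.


Apply wave power formula:
  g^2 = 9.81^2 = 96.2361
  Hs^2 = 2.9^2 = 8.41
  Numerator = rho * g^2 * Hs^2 * Tp = 1025 * 96.2361 * 8.41 * 11.1 = 9208329.58
  Denominator = 64 * pi = 201.0619
  P = 9208329.58 / 201.0619 = 45798.47 W/m

45798.47


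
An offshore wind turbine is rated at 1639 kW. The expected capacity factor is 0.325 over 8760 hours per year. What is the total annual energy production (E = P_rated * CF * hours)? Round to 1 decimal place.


Annual energy = rated_kW * capacity_factor * hours_per_year
Given: P_rated = 1639 kW, CF = 0.325, hours = 8760
E = 1639 * 0.325 * 8760
E = 4666233.0 kWh

4666233.0


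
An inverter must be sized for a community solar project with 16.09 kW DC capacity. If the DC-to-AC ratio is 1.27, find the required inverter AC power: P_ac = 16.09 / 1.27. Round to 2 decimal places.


The inverter AC capacity is determined by the DC/AC ratio.
Given: P_dc = 16.09 kW, DC/AC ratio = 1.27
P_ac = P_dc / ratio = 16.09 / 1.27
P_ac = 12.67 kW

12.67


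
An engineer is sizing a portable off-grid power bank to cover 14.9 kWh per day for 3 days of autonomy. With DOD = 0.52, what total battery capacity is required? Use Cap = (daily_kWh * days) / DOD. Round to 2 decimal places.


Total energy needed = daily * days = 14.9 * 3 = 44.7 kWh
Account for depth of discharge:
  Cap = total_energy / DOD = 44.7 / 0.52
  Cap = 85.96 kWh

85.96


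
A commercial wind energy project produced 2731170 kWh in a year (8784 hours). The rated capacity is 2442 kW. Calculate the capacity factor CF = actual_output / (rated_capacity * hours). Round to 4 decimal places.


Capacity factor = actual output / maximum possible output
Maximum possible = rated * hours = 2442 * 8784 = 21450528 kWh
CF = 2731170 / 21450528
CF = 0.1273

0.1273


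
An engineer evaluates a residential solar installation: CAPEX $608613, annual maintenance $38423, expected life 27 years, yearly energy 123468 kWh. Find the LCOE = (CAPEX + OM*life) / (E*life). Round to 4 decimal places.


Total cost = CAPEX + OM * lifetime = 608613 + 38423 * 27 = 608613 + 1037421 = 1646034
Total generation = annual * lifetime = 123468 * 27 = 3333636 kWh
LCOE = 1646034 / 3333636
LCOE = 0.4938 $/kWh

0.4938


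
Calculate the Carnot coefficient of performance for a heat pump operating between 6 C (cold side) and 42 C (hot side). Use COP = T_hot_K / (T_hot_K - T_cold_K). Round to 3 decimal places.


Convert to Kelvin:
  T_hot = 42 + 273.15 = 315.15 K
  T_cold = 6 + 273.15 = 279.15 K
Apply Carnot COP formula:
  COP = T_hot_K / (T_hot_K - T_cold_K) = 315.15 / 36.0
  COP = 8.754

8.754


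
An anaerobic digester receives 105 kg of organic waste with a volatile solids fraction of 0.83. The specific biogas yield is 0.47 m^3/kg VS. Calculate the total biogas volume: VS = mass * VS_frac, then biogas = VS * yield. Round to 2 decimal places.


Compute volatile solids:
  VS = mass * VS_fraction = 105 * 0.83 = 87.15 kg
Calculate biogas volume:
  Biogas = VS * specific_yield = 87.15 * 0.47
  Biogas = 40.96 m^3

40.96


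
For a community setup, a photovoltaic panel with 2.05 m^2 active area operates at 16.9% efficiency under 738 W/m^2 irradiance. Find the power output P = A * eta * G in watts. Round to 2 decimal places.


Use the solar power formula P = A * eta * G.
Given: A = 2.05 m^2, eta = 0.169, G = 738 W/m^2
P = 2.05 * 0.169 * 738
P = 255.68 W

255.68


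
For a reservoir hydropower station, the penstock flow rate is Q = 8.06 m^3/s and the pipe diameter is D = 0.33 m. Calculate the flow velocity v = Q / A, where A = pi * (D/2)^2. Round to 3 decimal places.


Compute pipe cross-sectional area:
  A = pi * (D/2)^2 = pi * (0.33/2)^2 = 0.0855 m^2
Calculate velocity:
  v = Q / A = 8.06 / 0.0855
  v = 94.236 m/s

94.236


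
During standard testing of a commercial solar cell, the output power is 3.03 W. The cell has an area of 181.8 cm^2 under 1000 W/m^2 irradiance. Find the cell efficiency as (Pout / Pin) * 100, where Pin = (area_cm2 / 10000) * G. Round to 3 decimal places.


First compute the input power:
  Pin = area_cm2 / 10000 * G = 181.8 / 10000 * 1000 = 18.18 W
Then compute efficiency:
  Efficiency = (Pout / Pin) * 100 = (3.03 / 18.18) * 100
  Efficiency = 16.667%

16.667


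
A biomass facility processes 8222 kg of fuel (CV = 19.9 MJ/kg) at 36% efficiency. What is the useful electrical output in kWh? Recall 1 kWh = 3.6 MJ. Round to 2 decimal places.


Total energy = mass * CV = 8222 * 19.9 = 163617.8 MJ
Useful energy = total * eta = 163617.8 * 0.36 = 58902.41 MJ
Convert to kWh: 58902.41 / 3.6
Useful energy = 16361.78 kWh

16361.78


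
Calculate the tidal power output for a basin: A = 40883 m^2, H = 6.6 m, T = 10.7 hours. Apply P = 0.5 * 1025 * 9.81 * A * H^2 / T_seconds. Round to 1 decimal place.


Convert period to seconds: T = 10.7 * 3600 = 38520.0 s
H^2 = 6.6^2 = 43.56
P = 0.5 * rho * g * A * H^2 / T
P = 0.5 * 1025 * 9.81 * 40883 * 43.56 / 38520.0
P = 232438.1 W

232438.1


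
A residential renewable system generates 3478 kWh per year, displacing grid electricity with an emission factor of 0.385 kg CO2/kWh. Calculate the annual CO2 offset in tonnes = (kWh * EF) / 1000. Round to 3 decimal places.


CO2 offset in kg = generation * emission_factor
CO2 offset = 3478 * 0.385 = 1339.03 kg
Convert to tonnes:
  CO2 offset = 1339.03 / 1000 = 1.339 tonnes

1.339


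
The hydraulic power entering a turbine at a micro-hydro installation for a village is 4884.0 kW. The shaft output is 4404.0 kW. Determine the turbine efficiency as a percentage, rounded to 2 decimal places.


Turbine efficiency = (output power / input power) * 100
eta = (4404.0 / 4884.0) * 100
eta = 90.17%

90.17


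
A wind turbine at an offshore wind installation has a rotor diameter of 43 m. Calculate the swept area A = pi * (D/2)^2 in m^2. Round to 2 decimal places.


Compute the rotor radius:
  r = D / 2 = 43 / 2 = 21.5 m
Calculate swept area:
  A = pi * r^2 = pi * 21.5^2
  A = 1452.20 m^2

1452.20


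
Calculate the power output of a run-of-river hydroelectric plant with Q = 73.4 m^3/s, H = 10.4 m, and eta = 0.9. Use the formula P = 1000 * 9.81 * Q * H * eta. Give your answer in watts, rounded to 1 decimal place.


Apply the hydropower formula P = rho * g * Q * H * eta
rho * g = 1000 * 9.81 = 9810.0
P = 9810.0 * 73.4 * 10.4 * 0.9
P = 6739705.4 W

6739705.4


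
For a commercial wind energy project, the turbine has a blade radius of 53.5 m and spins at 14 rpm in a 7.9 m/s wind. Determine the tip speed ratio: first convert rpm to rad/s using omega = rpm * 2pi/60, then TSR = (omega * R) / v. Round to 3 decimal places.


Convert rotational speed to rad/s:
  omega = 14 * 2 * pi / 60 = 1.4661 rad/s
Compute tip speed:
  v_tip = omega * R = 1.4661 * 53.5 = 78.435 m/s
Tip speed ratio:
  TSR = v_tip / v_wind = 78.435 / 7.9 = 9.928

9.928


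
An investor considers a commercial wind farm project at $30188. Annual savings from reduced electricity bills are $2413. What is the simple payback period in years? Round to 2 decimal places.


Simple payback period = initial cost / annual savings
Payback = 30188 / 2413
Payback = 12.51 years

12.51


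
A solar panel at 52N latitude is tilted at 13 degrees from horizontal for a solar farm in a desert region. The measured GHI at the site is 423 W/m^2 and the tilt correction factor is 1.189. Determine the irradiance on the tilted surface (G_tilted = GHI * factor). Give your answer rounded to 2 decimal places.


Identify the given values:
  GHI = 423 W/m^2, tilt correction factor = 1.189
Apply the formula G_tilted = GHI * factor:
  G_tilted = 423 * 1.189
  G_tilted = 502.95 W/m^2

502.95
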